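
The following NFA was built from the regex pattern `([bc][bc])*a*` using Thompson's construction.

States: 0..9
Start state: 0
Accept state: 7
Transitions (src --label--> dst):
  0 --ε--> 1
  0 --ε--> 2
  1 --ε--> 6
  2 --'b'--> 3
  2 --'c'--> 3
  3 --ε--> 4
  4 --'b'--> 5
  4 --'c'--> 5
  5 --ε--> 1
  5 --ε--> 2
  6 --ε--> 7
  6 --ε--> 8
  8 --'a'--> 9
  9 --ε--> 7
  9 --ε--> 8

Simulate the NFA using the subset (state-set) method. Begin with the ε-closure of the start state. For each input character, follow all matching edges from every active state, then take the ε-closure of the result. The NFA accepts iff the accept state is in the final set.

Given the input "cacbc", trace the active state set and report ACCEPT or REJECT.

Answer: REJECT

Derivation:
initial (ε-close {0}): {0,1,2,6,7,8}
'c' @ 1: {3,4}
'a' @ 2: {}  — no active states
rest 'cbc' ignored (set empty)
final: {}; accept 7 not in set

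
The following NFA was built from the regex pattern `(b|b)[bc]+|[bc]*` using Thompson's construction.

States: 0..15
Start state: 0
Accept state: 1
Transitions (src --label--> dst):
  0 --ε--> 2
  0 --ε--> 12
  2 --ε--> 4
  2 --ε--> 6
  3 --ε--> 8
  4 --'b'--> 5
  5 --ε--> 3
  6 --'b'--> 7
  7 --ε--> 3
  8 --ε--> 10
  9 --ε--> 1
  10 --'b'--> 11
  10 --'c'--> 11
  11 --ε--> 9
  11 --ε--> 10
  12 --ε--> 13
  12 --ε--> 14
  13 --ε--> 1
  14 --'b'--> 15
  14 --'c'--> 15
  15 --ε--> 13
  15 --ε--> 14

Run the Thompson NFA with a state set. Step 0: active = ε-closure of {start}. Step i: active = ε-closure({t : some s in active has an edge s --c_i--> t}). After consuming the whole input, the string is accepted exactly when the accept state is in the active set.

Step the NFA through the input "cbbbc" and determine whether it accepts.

initial (ε-close {0}): {0,1,2,4,6,12,13,14}
'c' @ 1: {1,13,14,15}  ✓accept
'b' @ 2: {1,13,14,15}  ✓accept
'b' @ 3: {1,13,14,15}  ✓accept
'b' @ 4: {1,13,14,15}  ✓accept
'c' @ 5: {1,13,14,15}  ✓accept
final: {1,13,14,15}; accept 1 in set

Answer: ACCEPT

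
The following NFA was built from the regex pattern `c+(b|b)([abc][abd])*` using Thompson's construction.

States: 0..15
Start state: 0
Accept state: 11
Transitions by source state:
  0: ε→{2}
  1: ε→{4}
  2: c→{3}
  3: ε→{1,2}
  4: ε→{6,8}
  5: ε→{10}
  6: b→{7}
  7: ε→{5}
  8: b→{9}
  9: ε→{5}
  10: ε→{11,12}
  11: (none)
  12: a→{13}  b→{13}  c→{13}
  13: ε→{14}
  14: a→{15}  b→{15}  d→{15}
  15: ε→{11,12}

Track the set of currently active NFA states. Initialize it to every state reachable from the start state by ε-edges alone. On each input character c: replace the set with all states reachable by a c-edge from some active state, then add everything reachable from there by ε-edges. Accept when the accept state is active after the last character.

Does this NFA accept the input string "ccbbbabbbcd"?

Answer: ACCEPT

Trace:
S₀ = ε-closure({0}) = {0,2}
'c' @ 1: {1,2,3,4,6,8}
'c' @ 2: {1,2,3,4,6,8}
'b' @ 3: {5,7,9,10,11,12}  ✓accept
'b' @ 4: {13,14}
'b' @ 5: {11,12,15}  ✓accept
'a' @ 6: {13,14}
'b' @ 7: {11,12,15}  ✓accept
'b' @ 8: {13,14}
'b' @ 9: {11,12,15}  ✓accept
'c' @ 10: {13,14}
'd' @ 11: {11,12,15}  ✓accept
after full input: {11,12,15}  (accept=11 in)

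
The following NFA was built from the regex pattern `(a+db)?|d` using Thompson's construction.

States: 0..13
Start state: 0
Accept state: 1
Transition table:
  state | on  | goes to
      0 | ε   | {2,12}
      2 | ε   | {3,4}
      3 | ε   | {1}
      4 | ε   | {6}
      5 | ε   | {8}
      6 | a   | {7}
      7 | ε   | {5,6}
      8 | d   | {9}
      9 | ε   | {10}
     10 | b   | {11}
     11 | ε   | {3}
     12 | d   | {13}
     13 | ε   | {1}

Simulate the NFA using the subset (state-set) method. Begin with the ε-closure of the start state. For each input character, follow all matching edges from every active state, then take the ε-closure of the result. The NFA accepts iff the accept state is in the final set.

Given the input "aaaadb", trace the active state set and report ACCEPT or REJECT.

S₀ = ε-closure({0}) = {0,1,2,3,4,6,12}
'a' @ 1: {5,6,7,8}
'a' @ 2: {5,6,7,8}
'a' @ 3: {5,6,7,8}
'a' @ 4: {5,6,7,8}
'd' @ 5: {9,10}
'b' @ 6: {1,3,11}  [accepting]
end set {1,3,11} — state 1 in

Answer: ACCEPT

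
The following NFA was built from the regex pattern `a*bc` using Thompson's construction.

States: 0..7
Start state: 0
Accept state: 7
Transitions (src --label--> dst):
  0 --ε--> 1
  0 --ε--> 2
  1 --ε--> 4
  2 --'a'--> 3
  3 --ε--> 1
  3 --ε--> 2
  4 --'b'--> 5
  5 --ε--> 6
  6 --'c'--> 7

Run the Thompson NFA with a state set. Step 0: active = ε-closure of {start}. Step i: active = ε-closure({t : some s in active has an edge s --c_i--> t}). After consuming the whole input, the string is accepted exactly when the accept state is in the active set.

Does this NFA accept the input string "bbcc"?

Answer: REJECT

Steps:
start: ε-closure({0}) = {0,1,2,4}
'b' @ 1: {5,6}
'b' @ 2: {}  — dead — no transitions
rest 'cc' ignored (set empty)
end set {} — state 7 not in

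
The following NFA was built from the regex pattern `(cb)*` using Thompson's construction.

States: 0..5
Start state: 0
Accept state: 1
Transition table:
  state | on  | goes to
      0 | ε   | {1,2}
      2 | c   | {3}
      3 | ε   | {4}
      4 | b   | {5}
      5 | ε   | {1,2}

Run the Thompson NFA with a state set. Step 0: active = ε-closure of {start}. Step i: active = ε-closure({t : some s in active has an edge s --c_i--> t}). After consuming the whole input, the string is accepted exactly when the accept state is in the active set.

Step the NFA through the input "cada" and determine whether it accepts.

Answer: REJECT

Steps:
start: ε-closure({0}) = {0,1,2}
'c' @ 1: {3,4}
'a' @ 2: {}  — dead — no transitions
rest 'da' ignored (set empty)
after full input: {}  (accept=1 not in)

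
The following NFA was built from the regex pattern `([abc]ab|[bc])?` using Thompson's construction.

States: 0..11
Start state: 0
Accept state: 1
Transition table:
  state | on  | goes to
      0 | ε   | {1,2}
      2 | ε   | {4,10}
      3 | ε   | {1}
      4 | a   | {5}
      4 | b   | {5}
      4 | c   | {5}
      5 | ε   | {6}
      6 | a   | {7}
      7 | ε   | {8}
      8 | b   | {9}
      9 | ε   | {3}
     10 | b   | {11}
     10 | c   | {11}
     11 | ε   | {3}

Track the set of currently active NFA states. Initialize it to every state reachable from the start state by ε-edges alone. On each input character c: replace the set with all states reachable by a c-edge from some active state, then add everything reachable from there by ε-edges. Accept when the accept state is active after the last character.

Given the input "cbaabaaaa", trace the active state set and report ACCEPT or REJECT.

start: ε-closure({0}) = {0,1,2,4,10}
'c' @ 1: {1,3,5,6,11}  [accepting]
'b' @ 2: {}  — dead — no transitions
rest 'aabaaaa' ignored (set empty)
after full input: {}  (accept=1 not in)

Answer: REJECT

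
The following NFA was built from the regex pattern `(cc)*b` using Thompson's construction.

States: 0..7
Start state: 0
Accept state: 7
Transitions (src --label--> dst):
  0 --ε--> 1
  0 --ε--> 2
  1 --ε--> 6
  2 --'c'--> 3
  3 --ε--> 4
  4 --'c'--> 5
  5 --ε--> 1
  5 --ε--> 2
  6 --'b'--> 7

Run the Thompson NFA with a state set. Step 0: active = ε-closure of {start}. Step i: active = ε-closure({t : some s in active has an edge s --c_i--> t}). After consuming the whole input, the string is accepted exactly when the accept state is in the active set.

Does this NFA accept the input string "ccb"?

Answer: ACCEPT

Derivation:
S₀ = ε-closure({0}) = {0,1,2,6}
'c' @ 1: {3,4}
'c' @ 2: {1,2,5,6}
'b' @ 3: {7}  (accept∈set)
end set {7} — state 7 in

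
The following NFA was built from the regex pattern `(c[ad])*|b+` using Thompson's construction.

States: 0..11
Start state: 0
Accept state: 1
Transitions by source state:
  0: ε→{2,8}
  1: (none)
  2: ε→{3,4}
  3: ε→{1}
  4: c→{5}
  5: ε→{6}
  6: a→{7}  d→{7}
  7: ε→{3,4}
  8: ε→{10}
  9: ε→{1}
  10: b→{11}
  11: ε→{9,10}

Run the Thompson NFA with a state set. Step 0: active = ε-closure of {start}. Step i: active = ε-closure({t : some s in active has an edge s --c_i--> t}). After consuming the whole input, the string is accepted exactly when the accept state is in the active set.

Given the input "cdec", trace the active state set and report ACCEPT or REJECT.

S₀ = ε-closure({0}) = {0,1,2,3,4,8,10}
'c' @ 1: {5,6}
'd' @ 2: {1,3,4,7}  [accepting]
'e' @ 3: {}  — state set empty
rest 'c' ignored (set empty)
final: {}; accept 1 not in set

Answer: REJECT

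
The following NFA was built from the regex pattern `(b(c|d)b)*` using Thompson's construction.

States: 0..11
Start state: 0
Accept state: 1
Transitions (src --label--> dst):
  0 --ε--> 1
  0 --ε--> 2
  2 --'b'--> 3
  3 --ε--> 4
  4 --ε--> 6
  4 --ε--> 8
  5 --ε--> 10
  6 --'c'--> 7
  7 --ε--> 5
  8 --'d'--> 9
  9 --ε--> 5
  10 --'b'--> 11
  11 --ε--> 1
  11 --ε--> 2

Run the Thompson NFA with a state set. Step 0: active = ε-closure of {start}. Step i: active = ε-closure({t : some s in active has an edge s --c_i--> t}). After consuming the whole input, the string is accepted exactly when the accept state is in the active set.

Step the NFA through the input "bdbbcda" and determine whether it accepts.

Answer: REJECT

Derivation:
initial (ε-close {0}): {0,1,2}
'b' @ 1: {3,4,6,8}
'd' @ 2: {5,9,10}
'b' @ 3: {1,2,11}  (accept∈set)
'b' @ 4: {3,4,6,8}
'c' @ 5: {5,7,10}
'd' @ 6: {}  — no active states
rest 'a' ignored (set empty)
after full input: {}  (accept=1 not in)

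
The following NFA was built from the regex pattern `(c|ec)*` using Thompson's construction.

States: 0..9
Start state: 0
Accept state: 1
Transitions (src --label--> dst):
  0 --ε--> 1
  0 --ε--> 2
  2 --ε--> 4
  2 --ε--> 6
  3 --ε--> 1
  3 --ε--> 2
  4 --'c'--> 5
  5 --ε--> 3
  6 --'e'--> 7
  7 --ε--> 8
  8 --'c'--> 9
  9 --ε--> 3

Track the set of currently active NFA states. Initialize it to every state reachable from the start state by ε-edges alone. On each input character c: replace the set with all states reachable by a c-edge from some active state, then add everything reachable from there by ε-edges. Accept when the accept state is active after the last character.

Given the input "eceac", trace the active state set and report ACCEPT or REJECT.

Answer: REJECT

Trace:
start: ε-closure({0}) = {0,1,2,4,6}
'e' @ 1: {7,8}
'c' @ 2: {1,2,3,4,6,9}  ✓accept
'e' @ 3: {7,8}
'a' @ 4: {}  — dead — no transitions
rest 'c' ignored (set empty)
final: {}; accept 1 not in set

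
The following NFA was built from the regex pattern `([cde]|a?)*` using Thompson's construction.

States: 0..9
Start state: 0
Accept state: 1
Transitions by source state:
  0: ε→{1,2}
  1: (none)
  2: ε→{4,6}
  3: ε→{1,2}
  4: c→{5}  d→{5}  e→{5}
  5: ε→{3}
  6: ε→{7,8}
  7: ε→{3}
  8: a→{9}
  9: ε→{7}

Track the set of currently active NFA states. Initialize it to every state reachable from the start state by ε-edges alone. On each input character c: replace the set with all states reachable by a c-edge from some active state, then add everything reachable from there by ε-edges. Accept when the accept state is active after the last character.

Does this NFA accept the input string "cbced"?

Answer: REJECT

Trace:
initial (ε-close {0}): {0,1,2,3,4,6,7,8}
'c' @ 1: {1,2,3,4,5,6,7,8}  ✓accept
'b' @ 2: {}  — state set empty
rest 'ced' ignored (set empty)
after full input: {}  (accept=1 not in)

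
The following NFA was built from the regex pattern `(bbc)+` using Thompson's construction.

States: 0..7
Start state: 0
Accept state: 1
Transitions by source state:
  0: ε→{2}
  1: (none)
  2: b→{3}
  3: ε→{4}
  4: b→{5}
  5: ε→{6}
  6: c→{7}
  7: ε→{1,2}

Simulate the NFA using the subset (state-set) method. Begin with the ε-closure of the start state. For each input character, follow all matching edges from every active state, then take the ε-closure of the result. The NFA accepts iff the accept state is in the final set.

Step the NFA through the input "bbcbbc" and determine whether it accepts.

Answer: ACCEPT

Steps:
start: ε-closure({0}) = {0,2}
'b' @ 1: {3,4}
'b' @ 2: {5,6}
'c' @ 3: {1,2,7}  ✓accept
'b' @ 4: {3,4}
'b' @ 5: {5,6}
'c' @ 6: {1,2,7}  ✓accept
after full input: {1,2,7}  (accept=1 in)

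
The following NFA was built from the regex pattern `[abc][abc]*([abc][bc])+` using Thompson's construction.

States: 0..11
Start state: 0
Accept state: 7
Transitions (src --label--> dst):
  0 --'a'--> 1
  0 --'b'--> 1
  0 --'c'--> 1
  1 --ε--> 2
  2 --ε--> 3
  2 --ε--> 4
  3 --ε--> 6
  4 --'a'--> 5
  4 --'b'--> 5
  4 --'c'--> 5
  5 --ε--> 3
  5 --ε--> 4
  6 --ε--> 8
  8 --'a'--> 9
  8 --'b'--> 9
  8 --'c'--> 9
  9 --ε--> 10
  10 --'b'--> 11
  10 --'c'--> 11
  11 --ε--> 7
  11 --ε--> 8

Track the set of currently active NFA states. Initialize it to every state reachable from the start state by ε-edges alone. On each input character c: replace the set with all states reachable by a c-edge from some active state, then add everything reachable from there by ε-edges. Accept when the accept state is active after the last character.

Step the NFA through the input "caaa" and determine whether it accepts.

S₀ = ε-closure({0}) = {0}
'c' @ 1: {1,2,3,4,6,8}
'a' @ 2: {3,4,5,6,8,9,10}
'a' @ 3: {3,4,5,6,8,9,10}
'a' @ 4: {3,4,5,6,8,9,10}
end set {3,4,5,6,8,9,10} — state 7 not in

Answer: REJECT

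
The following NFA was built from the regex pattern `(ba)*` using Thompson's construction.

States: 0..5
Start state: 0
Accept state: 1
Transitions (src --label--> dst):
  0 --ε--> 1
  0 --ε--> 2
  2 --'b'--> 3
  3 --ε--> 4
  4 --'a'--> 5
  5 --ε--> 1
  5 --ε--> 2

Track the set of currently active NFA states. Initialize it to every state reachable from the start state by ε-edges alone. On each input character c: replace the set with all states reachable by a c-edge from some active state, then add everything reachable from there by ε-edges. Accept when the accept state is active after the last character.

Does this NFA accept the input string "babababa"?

start: ε-closure({0}) = {0,1,2}
'b' @ 1: {3,4}
'a' @ 2: {1,2,5}  ✓accept
'b' @ 3: {3,4}
'a' @ 4: {1,2,5}  ✓accept
'b' @ 5: {3,4}
'a' @ 6: {1,2,5}  ✓accept
'b' @ 7: {3,4}
'a' @ 8: {1,2,5}  ✓accept
end set {1,2,5} — state 1 in

Answer: ACCEPT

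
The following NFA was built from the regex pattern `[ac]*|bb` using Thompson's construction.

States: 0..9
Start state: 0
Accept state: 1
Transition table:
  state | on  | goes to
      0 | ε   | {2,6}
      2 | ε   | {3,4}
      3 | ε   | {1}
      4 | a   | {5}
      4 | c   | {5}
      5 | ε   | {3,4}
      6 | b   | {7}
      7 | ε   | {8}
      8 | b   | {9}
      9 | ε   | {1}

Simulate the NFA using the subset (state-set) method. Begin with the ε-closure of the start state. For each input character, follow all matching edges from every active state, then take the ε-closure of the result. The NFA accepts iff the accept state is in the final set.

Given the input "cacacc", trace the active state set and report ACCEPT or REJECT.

Answer: ACCEPT

Steps:
S₀ = ε-closure({0}) = {0,1,2,3,4,6}
'c' @ 1: {1,3,4,5}  (accept∈set)
'a' @ 2: {1,3,4,5}  (accept∈set)
'c' @ 3: {1,3,4,5}  (accept∈set)
'a' @ 4: {1,3,4,5}  (accept∈set)
'c' @ 5: {1,3,4,5}  (accept∈set)
'c' @ 6: {1,3,4,5}  (accept∈set)
final: {1,3,4,5}; accept 1 in set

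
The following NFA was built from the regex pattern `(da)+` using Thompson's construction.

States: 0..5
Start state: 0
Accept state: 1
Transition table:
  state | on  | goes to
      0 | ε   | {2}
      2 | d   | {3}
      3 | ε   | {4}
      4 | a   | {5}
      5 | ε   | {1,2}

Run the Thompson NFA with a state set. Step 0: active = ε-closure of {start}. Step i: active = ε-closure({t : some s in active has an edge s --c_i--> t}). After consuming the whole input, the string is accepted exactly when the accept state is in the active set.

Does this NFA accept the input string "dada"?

start: ε-closure({0}) = {0,2}
'd' @ 1: {3,4}
'a' @ 2: {1,2,5}  [accepting]
'd' @ 3: {3,4}
'a' @ 4: {1,2,5}  [accepting]
end set {1,2,5} — state 1 in

Answer: ACCEPT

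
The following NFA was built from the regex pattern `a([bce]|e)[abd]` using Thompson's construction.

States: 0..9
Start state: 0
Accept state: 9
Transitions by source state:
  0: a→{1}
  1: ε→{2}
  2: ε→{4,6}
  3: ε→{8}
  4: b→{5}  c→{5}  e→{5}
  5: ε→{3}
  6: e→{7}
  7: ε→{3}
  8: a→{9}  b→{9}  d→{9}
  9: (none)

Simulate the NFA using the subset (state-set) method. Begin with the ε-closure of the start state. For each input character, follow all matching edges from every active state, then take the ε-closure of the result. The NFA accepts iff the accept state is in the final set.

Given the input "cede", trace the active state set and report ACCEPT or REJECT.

initial (ε-close {0}): {0}
'c' @ 1: {}  — state set empty
rest 'ede' ignored (set empty)
final: {}; accept 9 not in set

Answer: REJECT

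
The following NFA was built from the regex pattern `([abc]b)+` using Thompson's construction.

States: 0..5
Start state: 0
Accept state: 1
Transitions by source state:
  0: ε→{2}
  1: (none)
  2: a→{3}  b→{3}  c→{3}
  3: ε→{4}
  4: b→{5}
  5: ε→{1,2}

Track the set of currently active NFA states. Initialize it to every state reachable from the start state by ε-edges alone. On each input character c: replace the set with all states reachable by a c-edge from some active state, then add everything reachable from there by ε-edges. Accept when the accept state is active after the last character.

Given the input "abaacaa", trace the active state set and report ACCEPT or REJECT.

Answer: REJECT

Derivation:
start: ε-closure({0}) = {0,2}
'a' @ 1: {3,4}
'b' @ 2: {1,2,5}  ✓accept
'a' @ 3: {3,4}
'a' @ 4: {}  — dead — no transitions
rest 'caa' ignored (set empty)
end set {} — state 1 not in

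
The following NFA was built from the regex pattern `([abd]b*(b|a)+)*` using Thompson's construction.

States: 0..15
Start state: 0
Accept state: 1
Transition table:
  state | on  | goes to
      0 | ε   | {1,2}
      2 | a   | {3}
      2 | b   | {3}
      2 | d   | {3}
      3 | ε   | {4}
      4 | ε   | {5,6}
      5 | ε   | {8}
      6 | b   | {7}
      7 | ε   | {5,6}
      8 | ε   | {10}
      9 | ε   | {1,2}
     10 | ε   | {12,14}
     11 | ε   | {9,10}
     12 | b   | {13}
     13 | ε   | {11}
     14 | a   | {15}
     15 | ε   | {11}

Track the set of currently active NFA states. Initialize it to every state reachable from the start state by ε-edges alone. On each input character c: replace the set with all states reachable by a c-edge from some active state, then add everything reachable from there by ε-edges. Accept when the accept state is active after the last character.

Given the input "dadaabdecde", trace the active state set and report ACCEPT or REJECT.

Answer: REJECT

Derivation:
S₀ = ε-closure({0}) = {0,1,2}
'd' @ 1: {3,4,5,6,8,10,12,14}
'a' @ 2: {1,2,9,10,11,12,14,15}  ✓accept
'd' @ 3: {3,4,5,6,8,10,12,14}
'a' @ 4: {1,2,9,10,11,12,14,15}  ✓accept
'a' @ 5: {1,2,3,4,5,6,8,9,10,11,12,14,15}  ✓accept
'b' @ 6: {1,2,3,4,5,6,7,8,9,10,11,12,13,14}  ✓accept
'd' @ 7: {3,4,5,6,8,10,12,14}
'e' @ 8: {}  — state set empty
rest 'cde' ignored (set empty)
after full input: {}  (accept=1 not in)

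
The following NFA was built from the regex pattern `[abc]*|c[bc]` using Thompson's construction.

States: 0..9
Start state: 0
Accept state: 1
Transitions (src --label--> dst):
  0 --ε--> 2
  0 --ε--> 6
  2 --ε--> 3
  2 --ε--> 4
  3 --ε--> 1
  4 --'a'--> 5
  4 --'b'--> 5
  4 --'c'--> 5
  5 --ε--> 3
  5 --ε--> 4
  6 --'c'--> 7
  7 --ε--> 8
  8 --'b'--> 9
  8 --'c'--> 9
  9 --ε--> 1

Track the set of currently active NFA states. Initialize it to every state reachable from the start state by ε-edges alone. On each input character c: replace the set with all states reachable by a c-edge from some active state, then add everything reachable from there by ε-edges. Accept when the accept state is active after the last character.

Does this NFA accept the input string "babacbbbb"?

Answer: ACCEPT

Steps:
start: ε-closure({0}) = {0,1,2,3,4,6}
'b' @ 1: {1,3,4,5}  ✓accept
'a' @ 2: {1,3,4,5}  ✓accept
'b' @ 3: {1,3,4,5}  ✓accept
'a' @ 4: {1,3,4,5}  ✓accept
'c' @ 5: {1,3,4,5}  ✓accept
'b' @ 6: {1,3,4,5}  ✓accept
'b' @ 7: {1,3,4,5}  ✓accept
'b' @ 8: {1,3,4,5}  ✓accept
'b' @ 9: {1,3,4,5}  ✓accept
final: {1,3,4,5}; accept 1 in set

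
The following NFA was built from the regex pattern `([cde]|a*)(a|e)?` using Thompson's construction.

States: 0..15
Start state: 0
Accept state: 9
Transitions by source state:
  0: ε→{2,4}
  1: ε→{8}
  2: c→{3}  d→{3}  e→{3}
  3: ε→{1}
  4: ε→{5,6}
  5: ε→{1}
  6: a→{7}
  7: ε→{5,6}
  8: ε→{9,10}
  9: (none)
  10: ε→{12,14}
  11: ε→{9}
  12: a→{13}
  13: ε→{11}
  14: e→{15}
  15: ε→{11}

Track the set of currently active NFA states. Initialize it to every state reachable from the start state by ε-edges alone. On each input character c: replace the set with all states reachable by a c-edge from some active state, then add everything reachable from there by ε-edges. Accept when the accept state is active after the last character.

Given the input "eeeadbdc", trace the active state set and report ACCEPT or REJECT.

initial (ε-close {0}): {0,1,2,4,5,6,8,9,10,12,14}
'e' @ 1: {1,3,8,9,10,11,12,14,15}  (accept∈set)
'e' @ 2: {9,11,15}  (accept∈set)
'e' @ 3: {}  — no active states
rest 'adbdc' ignored (set empty)
final: {}; accept 9 not in set

Answer: REJECT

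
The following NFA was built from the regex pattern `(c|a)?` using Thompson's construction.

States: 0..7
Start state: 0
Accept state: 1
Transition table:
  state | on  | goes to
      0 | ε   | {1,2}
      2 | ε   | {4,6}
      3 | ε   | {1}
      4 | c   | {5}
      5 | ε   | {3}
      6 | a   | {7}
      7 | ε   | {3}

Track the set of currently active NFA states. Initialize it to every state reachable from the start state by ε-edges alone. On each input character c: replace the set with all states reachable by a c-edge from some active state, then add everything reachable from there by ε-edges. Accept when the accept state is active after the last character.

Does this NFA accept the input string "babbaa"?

Answer: REJECT

Steps:
initial (ε-close {0}): {0,1,2,4,6}
'b' @ 1: {}  — state set empty
rest 'abbaa' ignored (set empty)
final: {}; accept 1 not in set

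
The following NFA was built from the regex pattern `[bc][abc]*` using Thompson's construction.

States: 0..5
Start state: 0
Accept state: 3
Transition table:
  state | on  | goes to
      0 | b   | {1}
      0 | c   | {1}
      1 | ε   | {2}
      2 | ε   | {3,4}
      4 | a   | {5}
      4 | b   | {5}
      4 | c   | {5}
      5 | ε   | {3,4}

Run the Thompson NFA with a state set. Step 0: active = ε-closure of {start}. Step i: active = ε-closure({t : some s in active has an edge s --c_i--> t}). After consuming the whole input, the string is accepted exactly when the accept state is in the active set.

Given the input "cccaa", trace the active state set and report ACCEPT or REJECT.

Answer: ACCEPT

Derivation:
initial (ε-close {0}): {0}
'c' @ 1: {1,2,3,4}  (accept∈set)
'c' @ 2: {3,4,5}  (accept∈set)
'c' @ 3: {3,4,5}  (accept∈set)
'a' @ 4: {3,4,5}  (accept∈set)
'a' @ 5: {3,4,5}  (accept∈set)
end set {3,4,5} — state 3 in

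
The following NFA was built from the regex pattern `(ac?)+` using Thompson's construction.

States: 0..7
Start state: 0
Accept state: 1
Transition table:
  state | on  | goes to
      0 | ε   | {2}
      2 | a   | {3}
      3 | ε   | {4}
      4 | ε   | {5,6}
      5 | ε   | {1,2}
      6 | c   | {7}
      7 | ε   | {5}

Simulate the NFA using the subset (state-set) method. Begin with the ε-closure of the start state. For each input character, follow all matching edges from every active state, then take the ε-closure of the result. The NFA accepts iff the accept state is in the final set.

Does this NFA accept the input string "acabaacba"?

Answer: REJECT

Derivation:
initial (ε-close {0}): {0,2}
'a' @ 1: {1,2,3,4,5,6}  [accepting]
'c' @ 2: {1,2,5,7}  [accepting]
'a' @ 3: {1,2,3,4,5,6}  [accepting]
'b' @ 4: {}  — no active states
rest 'aacba' ignored (set empty)
after full input: {}  (accept=1 not in)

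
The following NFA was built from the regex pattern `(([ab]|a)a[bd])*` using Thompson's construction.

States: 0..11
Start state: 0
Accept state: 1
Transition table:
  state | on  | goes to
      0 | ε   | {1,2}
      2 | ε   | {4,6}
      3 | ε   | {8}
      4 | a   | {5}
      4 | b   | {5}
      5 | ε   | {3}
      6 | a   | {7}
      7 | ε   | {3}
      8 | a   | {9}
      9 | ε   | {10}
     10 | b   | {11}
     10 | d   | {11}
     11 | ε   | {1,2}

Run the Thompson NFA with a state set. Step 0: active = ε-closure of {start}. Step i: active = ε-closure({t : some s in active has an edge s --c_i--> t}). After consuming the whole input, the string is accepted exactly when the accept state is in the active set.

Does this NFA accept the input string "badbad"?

Answer: ACCEPT

Steps:
initial (ε-close {0}): {0,1,2,4,6}
'b' @ 1: {3,5,8}
'a' @ 2: {9,10}
'd' @ 3: {1,2,4,6,11}  [accepting]
'b' @ 4: {3,5,8}
'a' @ 5: {9,10}
'd' @ 6: {1,2,4,6,11}  [accepting]
end set {1,2,4,6,11} — state 1 in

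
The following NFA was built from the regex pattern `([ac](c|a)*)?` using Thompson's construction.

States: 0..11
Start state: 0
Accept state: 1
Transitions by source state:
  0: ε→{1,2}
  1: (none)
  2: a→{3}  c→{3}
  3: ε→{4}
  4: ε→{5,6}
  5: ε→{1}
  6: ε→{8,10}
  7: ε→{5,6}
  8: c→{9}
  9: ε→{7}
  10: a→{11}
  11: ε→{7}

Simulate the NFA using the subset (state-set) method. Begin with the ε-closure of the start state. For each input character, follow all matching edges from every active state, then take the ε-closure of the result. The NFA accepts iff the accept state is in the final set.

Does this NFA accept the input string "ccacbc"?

start: ε-closure({0}) = {0,1,2}
'c' @ 1: {1,3,4,5,6,8,10}  ✓accept
'c' @ 2: {1,5,6,7,8,9,10}  ✓accept
'a' @ 3: {1,5,6,7,8,10,11}  ✓accept
'c' @ 4: {1,5,6,7,8,9,10}  ✓accept
'b' @ 5: {}  — no active states
rest 'c' ignored (set empty)
final: {}; accept 1 not in set

Answer: REJECT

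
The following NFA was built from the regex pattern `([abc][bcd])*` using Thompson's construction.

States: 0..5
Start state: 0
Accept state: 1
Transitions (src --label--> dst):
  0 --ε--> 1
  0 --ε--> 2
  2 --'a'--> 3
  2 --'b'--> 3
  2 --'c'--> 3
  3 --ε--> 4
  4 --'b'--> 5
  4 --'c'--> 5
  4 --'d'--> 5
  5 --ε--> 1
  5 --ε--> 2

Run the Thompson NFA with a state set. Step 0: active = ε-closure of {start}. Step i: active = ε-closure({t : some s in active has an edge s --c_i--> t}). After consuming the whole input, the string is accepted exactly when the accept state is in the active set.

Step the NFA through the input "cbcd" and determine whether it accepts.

Answer: ACCEPT

Derivation:
start: ε-closure({0}) = {0,1,2}
'c' @ 1: {3,4}
'b' @ 2: {1,2,5}  [accepting]
'c' @ 3: {3,4}
'd' @ 4: {1,2,5}  [accepting]
final: {1,2,5}; accept 1 in set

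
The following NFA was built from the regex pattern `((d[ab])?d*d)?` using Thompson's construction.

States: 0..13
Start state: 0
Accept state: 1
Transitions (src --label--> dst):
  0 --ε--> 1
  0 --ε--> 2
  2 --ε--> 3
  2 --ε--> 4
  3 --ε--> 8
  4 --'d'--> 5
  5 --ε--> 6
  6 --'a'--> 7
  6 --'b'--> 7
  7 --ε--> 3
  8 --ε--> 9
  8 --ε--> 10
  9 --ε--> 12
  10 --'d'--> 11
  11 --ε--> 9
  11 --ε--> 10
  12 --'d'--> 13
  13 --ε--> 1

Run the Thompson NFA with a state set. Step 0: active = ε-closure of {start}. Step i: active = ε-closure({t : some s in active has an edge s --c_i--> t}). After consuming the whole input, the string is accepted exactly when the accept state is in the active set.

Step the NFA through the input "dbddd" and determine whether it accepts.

S₀ = ε-closure({0}) = {0,1,2,3,4,8,9,10,12}
'd' @ 1: {1,5,6,9,10,11,12,13}  (accept∈set)
'b' @ 2: {3,7,8,9,10,12}
'd' @ 3: {1,9,10,11,12,13}  (accept∈set)
'd' @ 4: {1,9,10,11,12,13}  (accept∈set)
'd' @ 5: {1,9,10,11,12,13}  (accept∈set)
after full input: {1,9,10,11,12,13}  (accept=1 in)

Answer: ACCEPT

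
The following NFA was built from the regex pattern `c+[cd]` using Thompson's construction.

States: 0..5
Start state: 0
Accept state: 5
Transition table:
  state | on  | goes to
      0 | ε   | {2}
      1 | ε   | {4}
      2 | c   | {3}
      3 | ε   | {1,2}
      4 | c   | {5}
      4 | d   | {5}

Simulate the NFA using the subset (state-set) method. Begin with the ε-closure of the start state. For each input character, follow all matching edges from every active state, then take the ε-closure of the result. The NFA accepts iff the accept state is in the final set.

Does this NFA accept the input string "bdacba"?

Answer: REJECT

Derivation:
start: ε-closure({0}) = {0,2}
'b' @ 1: {}  — no active states
rest 'dacba' ignored (set empty)
end set {} — state 5 not in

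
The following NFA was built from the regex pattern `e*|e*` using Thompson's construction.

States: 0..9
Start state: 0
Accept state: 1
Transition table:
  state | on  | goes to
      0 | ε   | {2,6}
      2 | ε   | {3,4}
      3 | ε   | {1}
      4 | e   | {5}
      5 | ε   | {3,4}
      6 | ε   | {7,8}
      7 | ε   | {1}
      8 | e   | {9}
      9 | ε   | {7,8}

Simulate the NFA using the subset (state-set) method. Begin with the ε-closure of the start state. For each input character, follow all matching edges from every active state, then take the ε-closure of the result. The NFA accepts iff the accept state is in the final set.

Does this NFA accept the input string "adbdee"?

initial (ε-close {0}): {0,1,2,3,4,6,7,8}
'a' @ 1: {}  — state set empty
rest 'dbdee' ignored (set empty)
end set {} — state 1 not in

Answer: REJECT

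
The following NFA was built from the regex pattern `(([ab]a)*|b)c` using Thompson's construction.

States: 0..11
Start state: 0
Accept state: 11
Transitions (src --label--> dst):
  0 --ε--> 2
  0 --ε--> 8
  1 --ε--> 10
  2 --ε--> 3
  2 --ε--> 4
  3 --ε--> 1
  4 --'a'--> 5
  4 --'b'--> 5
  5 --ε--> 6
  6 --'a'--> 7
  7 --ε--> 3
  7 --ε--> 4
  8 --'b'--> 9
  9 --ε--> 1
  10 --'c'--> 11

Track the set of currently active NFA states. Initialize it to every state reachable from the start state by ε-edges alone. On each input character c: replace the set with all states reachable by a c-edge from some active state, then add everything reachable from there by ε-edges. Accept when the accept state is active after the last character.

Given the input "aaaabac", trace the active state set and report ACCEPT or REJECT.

Answer: ACCEPT

Steps:
S₀ = ε-closure({0}) = {0,1,2,3,4,8,10}
'a' @ 1: {5,6}
'a' @ 2: {1,3,4,7,10}
'a' @ 3: {5,6}
'a' @ 4: {1,3,4,7,10}
'b' @ 5: {5,6}
'a' @ 6: {1,3,4,7,10}
'c' @ 7: {11}  ✓accept
after full input: {11}  (accept=11 in)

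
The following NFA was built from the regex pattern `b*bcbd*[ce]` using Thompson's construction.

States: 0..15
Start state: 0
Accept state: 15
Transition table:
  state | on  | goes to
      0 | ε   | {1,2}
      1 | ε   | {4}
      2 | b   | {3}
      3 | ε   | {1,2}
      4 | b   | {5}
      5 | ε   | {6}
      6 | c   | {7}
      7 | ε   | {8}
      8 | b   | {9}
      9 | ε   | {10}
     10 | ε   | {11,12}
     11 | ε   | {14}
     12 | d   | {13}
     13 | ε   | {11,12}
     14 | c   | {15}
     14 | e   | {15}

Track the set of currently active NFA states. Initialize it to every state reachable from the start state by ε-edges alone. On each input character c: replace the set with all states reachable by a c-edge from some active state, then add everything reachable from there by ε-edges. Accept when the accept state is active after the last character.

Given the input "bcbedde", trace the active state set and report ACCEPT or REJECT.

initial (ε-close {0}): {0,1,2,4}
'b' @ 1: {1,2,3,4,5,6}
'c' @ 2: {7,8}
'b' @ 3: {9,10,11,12,14}
'e' @ 4: {15}  [accepting]
'd' @ 5: {}  — no active states
rest 'de' ignored (set empty)
final: {}; accept 15 not in set

Answer: REJECT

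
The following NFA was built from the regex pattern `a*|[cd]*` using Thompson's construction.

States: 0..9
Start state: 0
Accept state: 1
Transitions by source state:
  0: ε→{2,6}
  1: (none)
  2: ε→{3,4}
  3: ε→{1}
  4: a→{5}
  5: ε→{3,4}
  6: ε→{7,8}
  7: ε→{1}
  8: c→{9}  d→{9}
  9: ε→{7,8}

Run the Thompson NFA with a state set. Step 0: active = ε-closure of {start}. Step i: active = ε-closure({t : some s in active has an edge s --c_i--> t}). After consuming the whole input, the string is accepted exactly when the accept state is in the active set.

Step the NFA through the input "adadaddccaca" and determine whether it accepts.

start: ε-closure({0}) = {0,1,2,3,4,6,7,8}
'a' @ 1: {1,3,4,5}  (accept∈set)
'd' @ 2: {}  — dead — no transitions
rest 'adaddccaca' ignored (set empty)
final: {}; accept 1 not in set

Answer: REJECT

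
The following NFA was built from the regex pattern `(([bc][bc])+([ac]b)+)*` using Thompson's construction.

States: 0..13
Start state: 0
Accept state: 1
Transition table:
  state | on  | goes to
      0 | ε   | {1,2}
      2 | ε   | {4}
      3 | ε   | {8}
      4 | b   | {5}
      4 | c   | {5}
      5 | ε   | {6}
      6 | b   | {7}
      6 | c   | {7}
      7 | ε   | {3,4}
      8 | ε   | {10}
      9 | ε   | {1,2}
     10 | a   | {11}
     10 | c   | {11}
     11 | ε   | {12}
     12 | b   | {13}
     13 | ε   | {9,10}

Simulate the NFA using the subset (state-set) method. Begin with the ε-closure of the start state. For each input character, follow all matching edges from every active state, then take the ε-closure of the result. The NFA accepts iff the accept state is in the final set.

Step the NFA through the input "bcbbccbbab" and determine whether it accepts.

S₀ = ε-closure({0}) = {0,1,2,4}
'b' @ 1: {5,6}
'c' @ 2: {3,4,7,8,10}
'b' @ 3: {5,6}
'b' @ 4: {3,4,7,8,10}
'c' @ 5: {5,6,11,12}
'c' @ 6: {3,4,7,8,10}
'b' @ 7: {5,6}
'b' @ 8: {3,4,7,8,10}
'a' @ 9: {11,12}
'b' @ 10: {1,2,4,9,10,13}  ✓accept
after full input: {1,2,4,9,10,13}  (accept=1 in)

Answer: ACCEPT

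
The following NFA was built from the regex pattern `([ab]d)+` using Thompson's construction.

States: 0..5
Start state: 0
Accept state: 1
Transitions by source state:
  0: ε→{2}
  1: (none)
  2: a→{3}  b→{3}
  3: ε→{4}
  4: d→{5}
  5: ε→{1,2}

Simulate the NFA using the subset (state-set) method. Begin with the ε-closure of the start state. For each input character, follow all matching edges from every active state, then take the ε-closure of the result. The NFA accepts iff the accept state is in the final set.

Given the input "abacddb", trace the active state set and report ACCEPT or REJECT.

start: ε-closure({0}) = {0,2}
'a' @ 1: {3,4}
'b' @ 2: {}  — dead — no transitions
rest 'acddb' ignored (set empty)
end set {} — state 1 not in

Answer: REJECT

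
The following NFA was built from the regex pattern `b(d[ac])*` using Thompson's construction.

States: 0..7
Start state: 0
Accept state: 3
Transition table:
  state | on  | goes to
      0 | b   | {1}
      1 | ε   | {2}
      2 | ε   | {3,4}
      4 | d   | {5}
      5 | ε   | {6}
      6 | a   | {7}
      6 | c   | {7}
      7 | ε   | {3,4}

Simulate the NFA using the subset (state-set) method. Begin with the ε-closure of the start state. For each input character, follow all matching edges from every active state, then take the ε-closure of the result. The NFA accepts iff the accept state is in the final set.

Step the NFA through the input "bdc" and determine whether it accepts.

start: ε-closure({0}) = {0}
'b' @ 1: {1,2,3,4}  (accept∈set)
'd' @ 2: {5,6}
'c' @ 3: {3,4,7}  (accept∈set)
final: {3,4,7}; accept 3 in set

Answer: ACCEPT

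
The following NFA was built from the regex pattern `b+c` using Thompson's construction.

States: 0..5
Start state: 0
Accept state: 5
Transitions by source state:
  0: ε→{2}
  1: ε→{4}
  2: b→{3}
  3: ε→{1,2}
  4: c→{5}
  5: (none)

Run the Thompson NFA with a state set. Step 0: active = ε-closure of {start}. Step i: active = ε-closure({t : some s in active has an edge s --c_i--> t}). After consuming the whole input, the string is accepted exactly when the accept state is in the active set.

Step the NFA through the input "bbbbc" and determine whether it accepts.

Answer: ACCEPT

Steps:
S₀ = ε-closure({0}) = {0,2}
'b' @ 1: {1,2,3,4}
'b' @ 2: {1,2,3,4}
'b' @ 3: {1,2,3,4}
'b' @ 4: {1,2,3,4}
'c' @ 5: {5}  (accept∈set)
final: {5}; accept 5 in set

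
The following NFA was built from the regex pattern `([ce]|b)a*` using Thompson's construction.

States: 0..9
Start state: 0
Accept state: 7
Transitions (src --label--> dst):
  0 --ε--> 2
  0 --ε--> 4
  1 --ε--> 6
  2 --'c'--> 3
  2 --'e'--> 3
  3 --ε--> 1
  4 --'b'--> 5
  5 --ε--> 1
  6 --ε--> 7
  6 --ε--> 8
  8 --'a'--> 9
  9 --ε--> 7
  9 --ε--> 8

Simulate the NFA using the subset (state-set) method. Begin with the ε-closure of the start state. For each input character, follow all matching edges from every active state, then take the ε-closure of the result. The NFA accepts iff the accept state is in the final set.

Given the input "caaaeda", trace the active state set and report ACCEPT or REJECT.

initial (ε-close {0}): {0,2,4}
'c' @ 1: {1,3,6,7,8}  [accepting]
'a' @ 2: {7,8,9}  [accepting]
'a' @ 3: {7,8,9}  [accepting]
'a' @ 4: {7,8,9}  [accepting]
'e' @ 5: {}  — no active states
rest 'da' ignored (set empty)
final: {}; accept 7 not in set

Answer: REJECT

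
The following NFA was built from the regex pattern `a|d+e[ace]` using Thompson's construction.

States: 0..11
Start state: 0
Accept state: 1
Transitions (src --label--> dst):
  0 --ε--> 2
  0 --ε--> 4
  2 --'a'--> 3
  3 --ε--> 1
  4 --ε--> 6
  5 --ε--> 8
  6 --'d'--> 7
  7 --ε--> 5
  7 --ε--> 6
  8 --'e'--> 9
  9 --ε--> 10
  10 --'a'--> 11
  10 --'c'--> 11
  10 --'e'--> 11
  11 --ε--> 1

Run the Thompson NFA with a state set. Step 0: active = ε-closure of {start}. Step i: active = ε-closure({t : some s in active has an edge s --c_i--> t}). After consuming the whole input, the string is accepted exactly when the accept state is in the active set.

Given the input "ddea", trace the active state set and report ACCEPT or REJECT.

Answer: ACCEPT

Derivation:
S₀ = ε-closure({0}) = {0,2,4,6}
'd' @ 1: {5,6,7,8}
'd' @ 2: {5,6,7,8}
'e' @ 3: {9,10}
'a' @ 4: {1,11}  [accepting]
end set {1,11} — state 1 in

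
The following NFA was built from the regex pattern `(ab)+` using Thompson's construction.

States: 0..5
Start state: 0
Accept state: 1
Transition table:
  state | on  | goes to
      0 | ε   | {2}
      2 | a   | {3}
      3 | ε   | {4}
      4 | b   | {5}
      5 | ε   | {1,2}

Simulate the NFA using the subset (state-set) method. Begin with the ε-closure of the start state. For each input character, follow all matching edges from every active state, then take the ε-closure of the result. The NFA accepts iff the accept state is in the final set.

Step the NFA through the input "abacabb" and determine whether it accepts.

S₀ = ε-closure({0}) = {0,2}
'a' @ 1: {3,4}
'b' @ 2: {1,2,5}  [accepting]
'a' @ 3: {3,4}
'c' @ 4: {}  — dead — no transitions
rest 'abb' ignored (set empty)
final: {}; accept 1 not in set

Answer: REJECT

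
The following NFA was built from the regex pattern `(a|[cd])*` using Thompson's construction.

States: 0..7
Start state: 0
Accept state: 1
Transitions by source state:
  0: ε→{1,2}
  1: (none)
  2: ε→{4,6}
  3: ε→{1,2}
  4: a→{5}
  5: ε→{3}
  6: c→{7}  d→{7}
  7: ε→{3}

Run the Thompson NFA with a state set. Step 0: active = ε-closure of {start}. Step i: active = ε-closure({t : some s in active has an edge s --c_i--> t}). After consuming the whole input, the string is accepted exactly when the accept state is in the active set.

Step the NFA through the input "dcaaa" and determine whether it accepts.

start: ε-closure({0}) = {0,1,2,4,6}
'd' @ 1: {1,2,3,4,6,7}  (accept∈set)
'c' @ 2: {1,2,3,4,6,7}  (accept∈set)
'a' @ 3: {1,2,3,4,5,6}  (accept∈set)
'a' @ 4: {1,2,3,4,5,6}  (accept∈set)
'a' @ 5: {1,2,3,4,5,6}  (accept∈set)
after full input: {1,2,3,4,5,6}  (accept=1 in)

Answer: ACCEPT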